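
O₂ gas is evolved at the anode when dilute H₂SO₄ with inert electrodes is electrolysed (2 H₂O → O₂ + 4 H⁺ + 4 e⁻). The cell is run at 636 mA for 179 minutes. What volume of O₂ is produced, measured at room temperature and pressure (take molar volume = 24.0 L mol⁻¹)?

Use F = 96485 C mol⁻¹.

Q = I·t = 0.6360 A × 10740 s = 6831 C.
n(e⁻) = Q/F = 6831 / 96485 = 0.07079 mol.
4 electrons are transferred per O₂ molecule, so n(O₂) = 0.07079 / 4 = 0.01770 mol.
V = n × V_m = 0.01770 × 24.0 = 0.425 L.

0.425 L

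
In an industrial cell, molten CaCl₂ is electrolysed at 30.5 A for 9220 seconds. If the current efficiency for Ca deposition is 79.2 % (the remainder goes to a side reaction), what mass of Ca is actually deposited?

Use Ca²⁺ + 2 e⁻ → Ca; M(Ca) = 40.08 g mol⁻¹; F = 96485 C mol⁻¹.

Q = I·t = 30.50 × 9220.0 = 281200 C.
n(e⁻) = 281200/96485 = 2.915 mol; theoretically n(Ca) = 2.915/2 = 1.457 mol, m_theo = 58.41 g.
At 79.2 % efficiency, m_actual = 0.792 × 58.41 = 46.3 g.

46.3 g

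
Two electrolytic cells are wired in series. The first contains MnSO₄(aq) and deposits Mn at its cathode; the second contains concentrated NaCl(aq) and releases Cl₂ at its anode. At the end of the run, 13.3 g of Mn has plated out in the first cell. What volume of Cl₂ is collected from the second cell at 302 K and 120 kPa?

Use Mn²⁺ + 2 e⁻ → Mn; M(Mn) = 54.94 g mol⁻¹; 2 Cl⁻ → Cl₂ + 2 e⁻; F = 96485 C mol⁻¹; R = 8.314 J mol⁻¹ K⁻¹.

n(Mn) = 13.3 / 54.94 = 0.2421 mol, so n(e⁻) = 2 × 0.2421 = 0.4842 mol.
The cells are in series, so the same 0.4842 mol of electrons passes through the second cell.
2 Cl⁻ → Cl₂ + 2 e⁻ — 2 mol e⁻ per mol Cl₂, so n(Cl₂) = 0.4842/2 = 0.2421 mol.
V = nRT/P = (0.2421 × 8.314 × 302) / (120 × 10³) = 0.00507 m³ = 5.07 L.

5.07 L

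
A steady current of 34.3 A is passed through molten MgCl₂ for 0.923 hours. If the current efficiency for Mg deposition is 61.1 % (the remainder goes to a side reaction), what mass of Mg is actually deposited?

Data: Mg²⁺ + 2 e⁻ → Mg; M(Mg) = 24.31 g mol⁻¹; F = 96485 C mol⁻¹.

Q = I·t = 34.30 × 3322.8 = 114000 C.
n(e⁻) = 114000/96485 = 1.181 mol; theoretically n(Mg) = 1.181/2 = 0.5906 mol, m_theo = 14.36 g.
At 61.1 % efficiency, m_actual = 0.611 × 14.36 = 8.77 g.

8.77 g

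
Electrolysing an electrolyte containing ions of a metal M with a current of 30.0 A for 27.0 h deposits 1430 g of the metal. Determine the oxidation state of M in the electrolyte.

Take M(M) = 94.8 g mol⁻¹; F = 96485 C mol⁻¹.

+2

Q = I·t = 30.00 A × 97200 s = 2916000 C, so n(e⁻) = 2916000/96485 = 30.22 mol.
n(M) deposited = 1430 / 94.8 = 15.08 mol.
Electrons per atom = n(e⁻)/n(M) = 30.22 / 15.08 = 2.00 ≈ 2, so the ion is M²⁺.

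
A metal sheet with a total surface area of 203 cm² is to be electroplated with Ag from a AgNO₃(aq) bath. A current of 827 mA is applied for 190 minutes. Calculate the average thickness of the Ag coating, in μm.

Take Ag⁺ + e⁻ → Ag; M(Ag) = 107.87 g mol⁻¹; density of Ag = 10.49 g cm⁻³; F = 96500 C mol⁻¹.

49.5 μm

Q = I·t = 0.8270 × 11400 = 9428 C; n(e⁻) = 0.09770 mol.
n(Ag) = n(e⁻)/1 = 0.09770 mol, so m = 0.09770 × 107.87 = 10.54 g.
Volume = m/ρ = 10.54 / 10.49 = 1.005 cm³.
Thickness = V/A = 1.005 / 203 = 0.00495 cm = 49.5 μm.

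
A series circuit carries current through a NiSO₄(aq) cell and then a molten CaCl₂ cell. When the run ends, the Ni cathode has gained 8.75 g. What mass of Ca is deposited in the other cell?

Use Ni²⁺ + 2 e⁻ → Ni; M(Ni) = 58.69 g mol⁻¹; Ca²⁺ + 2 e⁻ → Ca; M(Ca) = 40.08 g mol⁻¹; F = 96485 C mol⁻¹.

n(Ni) = 8.75 / 58.69 = 0.1491 mol.
Since Ni²⁺ + 2 e⁻ → Ni, n(e⁻) passed = 2 × 0.1491 = 0.2982 mol.
Cells in series carry the same charge, so the same 0.2982 mol of electrons passes through cell 2.
Ca²⁺ + 2 e⁻ → Ca, so n(Ca) = 0.2982 / 2 = 0.1491 mol.
m(Ca) = 0.1491 × 40.08 = 5.98 g.

5.98 g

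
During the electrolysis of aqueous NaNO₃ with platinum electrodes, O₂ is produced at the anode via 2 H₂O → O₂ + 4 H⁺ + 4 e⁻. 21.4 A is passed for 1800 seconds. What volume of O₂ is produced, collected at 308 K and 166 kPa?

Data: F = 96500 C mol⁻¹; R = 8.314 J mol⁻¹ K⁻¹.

1.54 L

Q = I·t = 21.40 A × 1800.0 s = 38520 C.
n(e⁻) = Q/F = 38520 / 96500 = 0.3992 mol.
4 electrons are transferred per O₂ molecule, so n(O₂) = 0.3992 / 4 = 0.09979 mol.
V = nRT/P = (0.09979 × 8.314 × 308) / (166 × 10³ Pa) = 0.00154 m³ = 1.54 L.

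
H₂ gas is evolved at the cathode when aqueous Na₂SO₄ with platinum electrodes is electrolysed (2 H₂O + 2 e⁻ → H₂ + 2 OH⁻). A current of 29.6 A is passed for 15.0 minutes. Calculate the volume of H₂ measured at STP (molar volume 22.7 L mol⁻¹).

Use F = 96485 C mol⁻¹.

3.13 L

Q = I·t = 29.60 A × 900.00 s = 26640 C.
n(e⁻) = Q/F = 26640 / 96485 = 0.2761 mol.
2 electrons are transferred per H₂ molecule, so n(H₂) = 0.2761 / 2 = 0.1381 mol.
V = n × V_m = 0.1381 × 22.7 = 3.13 L.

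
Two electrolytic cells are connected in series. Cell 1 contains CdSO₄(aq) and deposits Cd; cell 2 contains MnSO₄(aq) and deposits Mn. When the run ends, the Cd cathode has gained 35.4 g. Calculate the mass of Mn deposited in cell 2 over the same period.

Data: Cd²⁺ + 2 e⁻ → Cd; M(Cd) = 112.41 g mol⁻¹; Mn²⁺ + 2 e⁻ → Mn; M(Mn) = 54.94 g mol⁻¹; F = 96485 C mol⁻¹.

17.3 g

n(Cd) = 35.4 / 112.41 = 0.3149 mol.
Since Cd²⁺ + 2 e⁻ → Cd, n(e⁻) passed = 2 × 0.3149 = 0.6298 mol.
Cells in series carry the same charge, so the same 0.6298 mol of electrons passes through cell 2.
Mn²⁺ + 2 e⁻ → Mn, so n(Mn) = 0.6298 / 2 = 0.3149 mol.
m(Mn) = 0.3149 × 54.94 = 17.3 g.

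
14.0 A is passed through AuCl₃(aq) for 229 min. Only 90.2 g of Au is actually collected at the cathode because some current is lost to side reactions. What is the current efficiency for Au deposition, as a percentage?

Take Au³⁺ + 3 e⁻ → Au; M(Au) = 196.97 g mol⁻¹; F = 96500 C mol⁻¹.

Q = I·t = 14.00 × 13740 = 192400 C; n(e⁻) = 192400/96500 = 1.993 mol.
Theoretical n(Au) = n(e⁻)/3 = 0.6645 mol, i.e. m_theo = 0.6645 × 196.97 = 130.9 g.
Efficiency = m_actual / m_theo = 90.2 / 130.9 = 68.9 %.

68.9 %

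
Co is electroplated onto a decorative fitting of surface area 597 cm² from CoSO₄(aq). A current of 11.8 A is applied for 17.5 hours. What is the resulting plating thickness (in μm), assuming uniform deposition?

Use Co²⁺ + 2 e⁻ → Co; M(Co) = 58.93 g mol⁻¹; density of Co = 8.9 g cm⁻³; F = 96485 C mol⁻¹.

427 μm

Q = I·t = 11.80 × 63000 = 743400 C; n(e⁻) = 7.705 mol.
n(Co) = n(e⁻)/2 = 3.852 mol, so m = 3.852 × 58.93 = 227.0 g.
Volume = m/ρ = 227.0 / 8.9 = 25.51 cm³.
Thickness = V/A = 25.51 / 597 = 0.0427 cm = 427 μm.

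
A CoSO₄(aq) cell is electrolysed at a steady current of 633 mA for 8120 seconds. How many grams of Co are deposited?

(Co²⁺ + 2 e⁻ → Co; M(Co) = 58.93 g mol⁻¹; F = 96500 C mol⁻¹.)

1.57 g

Q = I·t = 0.6330 A × 8120.0 s = 5140 C.
n(e⁻) = Q/F = 5140 / 96500 = 0.05326 mol.
Co²⁺ + 2 e⁻ → Co, so n(Co) = n(e⁻)/2 = 0.02663 mol.
m = n·M = 0.02663 × 58.93 = 1.57 g.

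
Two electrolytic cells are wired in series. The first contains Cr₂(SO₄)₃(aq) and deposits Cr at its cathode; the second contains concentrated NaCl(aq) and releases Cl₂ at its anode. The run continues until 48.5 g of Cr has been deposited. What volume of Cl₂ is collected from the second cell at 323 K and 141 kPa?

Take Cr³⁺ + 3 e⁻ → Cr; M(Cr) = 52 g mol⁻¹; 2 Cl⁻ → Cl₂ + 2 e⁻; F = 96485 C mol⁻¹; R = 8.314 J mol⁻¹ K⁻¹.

n(Cr) = 48.5 / 52 = 0.9327 mol, so n(e⁻) = 3 × 0.9327 = 2.798 mol.
The cells are in series, so the same 2.798 mol of electrons passes through the second cell.
2 Cl⁻ → Cl₂ + 2 e⁻ — 2 mol e⁻ per mol Cl₂, so n(Cl₂) = 2.798/2 = 1.399 mol.
V = nRT/P = (1.399 × 8.314 × 323) / (141 × 10³) = 0.0266 m³ = 26.6 L.

26.6 L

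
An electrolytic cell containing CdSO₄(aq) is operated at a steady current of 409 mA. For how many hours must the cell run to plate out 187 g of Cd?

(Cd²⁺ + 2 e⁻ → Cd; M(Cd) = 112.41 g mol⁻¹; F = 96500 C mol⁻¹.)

218 h

n(Cd) = m/M = 187 / 112.41 = 1.664 mol.
Each Cd atom requires 2 electrons, so n(e⁻) = 2 × 1.664 = 3.327 mol.
Q = n(e⁻)·F = 3.327 × 96500 = 321100 C.
t = Q/I = 321100 / 0.4090 A = 785000 s = 218 h.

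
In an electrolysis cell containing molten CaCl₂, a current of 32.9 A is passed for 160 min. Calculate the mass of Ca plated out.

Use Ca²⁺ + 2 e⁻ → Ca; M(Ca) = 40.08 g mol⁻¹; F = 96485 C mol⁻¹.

65.6 g

Q = I·t = 32.90 A × 9600.0 s = 315800 C.
n(e⁻) = Q/F = 315800 / 96485 = 3.273 mol.
Ca²⁺ + 2 e⁻ → Ca, so n(Ca) = n(e⁻)/2 = 1.637 mol.
m = n·M = 1.637 × 40.08 = 65.6 g.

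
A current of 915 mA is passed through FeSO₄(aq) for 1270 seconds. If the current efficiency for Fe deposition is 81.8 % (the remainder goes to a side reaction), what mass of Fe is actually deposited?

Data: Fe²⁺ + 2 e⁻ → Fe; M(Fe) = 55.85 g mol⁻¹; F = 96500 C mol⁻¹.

Q = I·t = 0.9150 × 1270.0 = 1162 C.
n(e⁻) = 1162/96500 = 0.01204 mol; theoretically n(Fe) = 0.01204/2 = 0.006021 mol, m_theo = 0.3363 g.
At 81.8 % efficiency, m_actual = 0.818 × 0.3363 = 0.275 g.

0.275 g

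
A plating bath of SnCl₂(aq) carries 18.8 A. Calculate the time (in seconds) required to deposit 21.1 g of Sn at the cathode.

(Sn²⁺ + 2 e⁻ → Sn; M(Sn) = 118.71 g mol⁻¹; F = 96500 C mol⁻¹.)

1820 s

n(Sn) = m/M = 21.1 / 118.71 = 0.1777 mol.
Each Sn atom requires 2 electrons, so n(e⁻) = 2 × 0.1777 = 0.3555 mol.
Q = n(e⁻)·F = 0.3555 × 96500 = 34300 C.
t = Q/I = 34300 / 18.80 A = 1825 s.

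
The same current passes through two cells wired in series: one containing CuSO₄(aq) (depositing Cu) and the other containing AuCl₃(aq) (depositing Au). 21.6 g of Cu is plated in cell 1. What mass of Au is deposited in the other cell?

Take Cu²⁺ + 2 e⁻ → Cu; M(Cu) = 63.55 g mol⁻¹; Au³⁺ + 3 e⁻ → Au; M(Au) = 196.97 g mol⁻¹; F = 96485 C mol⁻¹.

44.6 g

n(Cu) = 21.6 / 63.55 = 0.3399 mol.
Since Cu²⁺ + 2 e⁻ → Cu, n(e⁻) passed = 2 × 0.3399 = 0.6798 mol.
Cells in series carry the same charge, so the same 0.6798 mol of electrons passes through cell 2.
Au³⁺ + 3 e⁻ → Au, so n(Au) = 0.6798 / 3 = 0.2266 mol.
m(Au) = 0.2266 × 196.97 = 44.6 g.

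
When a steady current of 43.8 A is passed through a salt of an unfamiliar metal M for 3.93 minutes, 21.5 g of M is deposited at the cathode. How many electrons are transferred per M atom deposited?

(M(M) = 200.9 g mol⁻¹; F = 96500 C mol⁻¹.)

Q = I·t = 43.80 A × 235.80 s = 10330 C, so n(e⁻) = 10330/96500 = 0.1070 mol.
n(M) deposited = 21.5 / 200.9 = 0.1070 mol.
Electrons per atom = n(e⁻)/n(M) = 0.1070 / 0.1070 = 1.00 ≈ 1, so the ion is M⁺.

1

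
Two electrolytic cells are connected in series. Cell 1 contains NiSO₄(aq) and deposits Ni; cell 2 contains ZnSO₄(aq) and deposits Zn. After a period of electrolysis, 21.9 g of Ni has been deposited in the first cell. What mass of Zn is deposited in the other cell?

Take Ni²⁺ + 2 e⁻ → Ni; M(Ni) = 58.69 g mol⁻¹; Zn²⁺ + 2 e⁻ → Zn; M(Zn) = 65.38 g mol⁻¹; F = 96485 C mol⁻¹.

24.4 g

n(Ni) = 21.9 / 58.69 = 0.3731 mol.
Since Ni²⁺ + 2 e⁻ → Ni, n(e⁻) passed = 2 × 0.3731 = 0.7463 mol.
Cells in series carry the same charge, so the same 0.7463 mol of electrons passes through cell 2.
Zn²⁺ + 2 e⁻ → Zn, so n(Zn) = 0.7463 / 2 = 0.3731 mol.
m(Zn) = 0.3731 × 65.38 = 24.4 g.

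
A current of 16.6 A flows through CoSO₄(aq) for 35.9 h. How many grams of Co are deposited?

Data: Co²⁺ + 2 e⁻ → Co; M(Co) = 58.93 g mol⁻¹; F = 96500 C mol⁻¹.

655 g

Q = I·t = 16.60 A × 129240 s = 2145000 C.
n(e⁻) = Q/F = 2145000 / 96500 = 22.23 mol.
Co²⁺ + 2 e⁻ → Co, so n(Co) = n(e⁻)/2 = 11.12 mol.
m = n·M = 11.12 × 58.93 = 655 g.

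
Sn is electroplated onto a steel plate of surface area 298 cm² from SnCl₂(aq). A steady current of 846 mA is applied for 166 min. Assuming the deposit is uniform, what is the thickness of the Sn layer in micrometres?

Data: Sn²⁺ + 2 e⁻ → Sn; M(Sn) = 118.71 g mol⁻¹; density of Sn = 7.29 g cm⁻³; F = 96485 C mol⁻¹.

23.9 μm

Q = I·t = 0.8460 × 9960.0 = 8426 C; n(e⁻) = 0.08733 mol.
n(Sn) = n(e⁻)/2 = 0.04367 mol, so m = 0.04367 × 118.71 = 5.184 g.
Volume = m/ρ = 5.184 / 7.29 = 0.7110 cm³.
Thickness = V/A = 0.7110 / 298 = 0.00239 cm = 23.9 μm.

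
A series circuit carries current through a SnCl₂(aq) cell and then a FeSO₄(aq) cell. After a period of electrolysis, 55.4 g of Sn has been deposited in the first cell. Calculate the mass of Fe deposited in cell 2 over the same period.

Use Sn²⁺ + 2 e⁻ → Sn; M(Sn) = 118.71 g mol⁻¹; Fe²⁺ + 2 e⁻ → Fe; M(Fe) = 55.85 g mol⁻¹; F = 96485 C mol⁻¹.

n(Sn) = 55.4 / 118.71 = 0.4667 mol.
Since Sn²⁺ + 2 e⁻ → Sn, n(e⁻) passed = 2 × 0.4667 = 0.9334 mol.
Cells in series carry the same charge, so the same 0.9334 mol of electrons passes through cell 2.
Fe²⁺ + 2 e⁻ → Fe, so n(Fe) = 0.9334 / 2 = 0.4667 mol.
m(Fe) = 0.4667 × 55.85 = 26.1 g.

26.1 g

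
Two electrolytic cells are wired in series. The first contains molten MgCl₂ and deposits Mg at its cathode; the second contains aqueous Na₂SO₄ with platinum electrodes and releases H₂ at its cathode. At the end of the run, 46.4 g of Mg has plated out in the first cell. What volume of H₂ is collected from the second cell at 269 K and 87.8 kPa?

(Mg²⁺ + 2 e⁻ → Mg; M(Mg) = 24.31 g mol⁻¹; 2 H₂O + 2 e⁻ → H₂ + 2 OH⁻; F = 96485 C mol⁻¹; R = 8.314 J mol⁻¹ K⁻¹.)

48.6 L

n(Mg) = 46.4 / 24.31 = 1.909 mol, so n(e⁻) = 2 × 1.909 = 3.817 mol.
The cells are in series, so the same 3.817 mol of electrons passes through the second cell.
2 H₂O + 2 e⁻ → H₂ + 2 OH⁻ — 2 mol e⁻ per mol H₂, so n(H₂) = 3.817/2 = 1.909 mol.
V = nRT/P = (1.909 × 8.314 × 269) / (87.8 × 10³) = 0.0486 m³ = 48.6 L.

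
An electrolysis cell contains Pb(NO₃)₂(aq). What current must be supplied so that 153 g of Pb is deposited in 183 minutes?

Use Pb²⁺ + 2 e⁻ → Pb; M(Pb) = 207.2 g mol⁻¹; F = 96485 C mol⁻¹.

n(Pb) = 153 / 207.2 = 0.7384 mol.
n(e⁻) = 2 × 0.7384 = 1.477 mol.
Q = n(e⁻)·F = 1.477 × 96485 = 142500 C.
I = Q/t = 142500 / 10980 s = 13.0 A.

13.0 A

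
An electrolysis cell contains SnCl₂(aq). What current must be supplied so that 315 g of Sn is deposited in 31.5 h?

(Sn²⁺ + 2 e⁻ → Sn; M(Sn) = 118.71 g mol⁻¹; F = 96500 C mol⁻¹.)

n(Sn) = 315 / 118.71 = 2.654 mol.
n(e⁻) = 2 × 2.654 = 5.307 mol.
Q = n(e⁻)·F = 5.307 × 96500 = 512100 C.
I = Q/t = 512100 / 113400 s = 4.52 A.

4.52 A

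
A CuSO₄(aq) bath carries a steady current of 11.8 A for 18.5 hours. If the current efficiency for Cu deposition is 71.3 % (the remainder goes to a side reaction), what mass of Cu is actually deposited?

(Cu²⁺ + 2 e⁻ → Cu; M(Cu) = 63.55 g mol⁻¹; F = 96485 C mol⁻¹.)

Q = I·t = 11.80 × 66600 = 785900 C.
n(e⁻) = 785900/96485 = 8.145 mol; theoretically n(Cu) = 8.145/2 = 4.073 mol, m_theo = 258.8 g.
At 71.3 % efficiency, m_actual = 0.713 × 258.8 = 185 g.

185 g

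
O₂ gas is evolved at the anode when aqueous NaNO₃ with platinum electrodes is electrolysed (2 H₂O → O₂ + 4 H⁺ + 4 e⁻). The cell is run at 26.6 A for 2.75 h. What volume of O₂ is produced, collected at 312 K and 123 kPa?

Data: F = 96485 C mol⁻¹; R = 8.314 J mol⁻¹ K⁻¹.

14.4 L

Q = I·t = 26.60 A × 9900.0 s = 263300 C.
n(e⁻) = Q/F = 263300 / 96485 = 2.729 mol.
4 electrons are transferred per O₂ molecule, so n(O₂) = 2.729 / 4 = 0.6823 mol.
V = nRT/P = (0.6823 × 8.314 × 312) / (123 × 10³ Pa) = 0.0144 m³ = 14.4 L.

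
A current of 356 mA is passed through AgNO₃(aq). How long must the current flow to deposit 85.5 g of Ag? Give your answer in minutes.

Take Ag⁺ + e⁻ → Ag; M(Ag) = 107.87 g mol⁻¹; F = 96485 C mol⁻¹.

n(Ag) = m/M = 85.5 / 107.87 = 0.7926 mol.
Each Ag atom requires 1 electron, so n(e⁻) = 1 × 0.7926 = 0.7926 mol.
Q = n(e⁻)·F = 0.7926 × 96485 = 76480 C.
t = Q/I = 76480 / 0.3560 A = 214800 s = 3580 min.

3580 min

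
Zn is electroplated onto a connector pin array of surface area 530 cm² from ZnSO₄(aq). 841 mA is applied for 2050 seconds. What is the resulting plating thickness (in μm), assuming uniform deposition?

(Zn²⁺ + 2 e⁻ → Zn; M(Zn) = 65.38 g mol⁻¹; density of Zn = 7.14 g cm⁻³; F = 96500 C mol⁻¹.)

Q = I·t = 0.8410 × 2050.0 = 1724 C; n(e⁻) = 0.01787 mol.
n(Zn) = n(e⁻)/2 = 0.008933 mol, so m = 0.008933 × 65.38 = 0.5840 g.
Volume = m/ρ = 0.5840 / 7.14 = 0.08180 cm³.
Thickness = V/A = 0.08180 / 530 = 1.54 × 10⁻⁴ cm = 1.54 μm.

1.54 μm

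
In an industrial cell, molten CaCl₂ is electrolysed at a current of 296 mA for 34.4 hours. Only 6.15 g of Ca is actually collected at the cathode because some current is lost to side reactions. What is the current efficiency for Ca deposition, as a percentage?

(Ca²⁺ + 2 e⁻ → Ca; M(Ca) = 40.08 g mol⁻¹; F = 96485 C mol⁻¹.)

Q = I·t = 0.2960 × 123840 = 36660 C; n(e⁻) = 36660/96485 = 0.3799 mol.
Theoretical n(Ca) = n(e⁻)/2 = 0.1900 mol, i.e. m_theo = 0.1900 × 40.08 = 7.614 g.
Efficiency = m_actual / m_theo = 6.15 / 7.614 = 80.8 %.

80.8 %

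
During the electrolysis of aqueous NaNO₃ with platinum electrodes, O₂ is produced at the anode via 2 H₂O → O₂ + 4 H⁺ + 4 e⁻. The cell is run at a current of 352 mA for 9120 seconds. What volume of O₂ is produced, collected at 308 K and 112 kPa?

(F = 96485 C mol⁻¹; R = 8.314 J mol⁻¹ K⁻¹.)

Q = I·t = 0.3520 A × 9120.0 s = 3210 C.
n(e⁻) = Q/F = 3210 / 96485 = 0.03327 mol.
4 electrons are transferred per O₂ molecule, so n(O₂) = 0.03327 / 4 = 0.008318 mol.
V = nRT/P = (0.008318 × 8.314 × 308) / (112 × 10³ Pa) = 1.90 × 10⁻⁴ m³ = 0.190 L.

0.190 L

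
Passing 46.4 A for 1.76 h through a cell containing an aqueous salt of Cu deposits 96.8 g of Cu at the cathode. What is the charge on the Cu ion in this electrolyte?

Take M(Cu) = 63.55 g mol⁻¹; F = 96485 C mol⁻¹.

+2

Q = I·t = 46.40 A × 6336.0 s = 294000 C, so n(e⁻) = 294000/96485 = 3.047 mol.
n(Cu) deposited = 96.8 / 63.55 = 1.523 mol.
Electrons per atom = n(e⁻)/n(Cu) = 3.047 / 1.523 = 2.00 ≈ 2, so the ion is Cu²⁺.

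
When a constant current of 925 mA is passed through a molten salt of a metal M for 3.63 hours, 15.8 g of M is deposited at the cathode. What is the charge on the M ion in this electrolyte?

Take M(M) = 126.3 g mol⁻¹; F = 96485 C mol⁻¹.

Q = I·t = 0.9250 A × 13068 s = 12090 C, so n(e⁻) = 12090/96485 = 0.1253 mol.
n(M) deposited = 15.8 / 126.3 = 0.1251 mol.
Electrons per atom = n(e⁻)/n(M) = 0.1253 / 0.1251 = 1.00 ≈ 1, so the ion is M⁺.

+1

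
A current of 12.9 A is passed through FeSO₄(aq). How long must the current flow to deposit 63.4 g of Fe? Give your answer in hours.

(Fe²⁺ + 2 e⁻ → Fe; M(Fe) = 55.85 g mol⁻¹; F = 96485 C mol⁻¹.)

4.72 h

n(Fe) = m/M = 63.4 / 55.85 = 1.135 mol.
Each Fe atom requires 2 electrons, so n(e⁻) = 2 × 1.135 = 2.270 mol.
Q = n(e⁻)·F = 2.270 × 96485 = 219100 C.
t = Q/I = 219100 / 12.90 A = 16980 s = 4.72 h.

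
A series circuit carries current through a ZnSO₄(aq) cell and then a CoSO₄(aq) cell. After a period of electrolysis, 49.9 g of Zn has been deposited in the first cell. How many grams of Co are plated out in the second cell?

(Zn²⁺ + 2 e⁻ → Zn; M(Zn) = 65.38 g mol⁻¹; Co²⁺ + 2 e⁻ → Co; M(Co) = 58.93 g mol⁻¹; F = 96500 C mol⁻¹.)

n(Zn) = 49.9 / 65.38 = 0.7632 mol.
Since Zn²⁺ + 2 e⁻ → Zn, n(e⁻) passed = 2 × 0.7632 = 1.526 mol.
Cells in series carry the same charge, so the same 1.526 mol of electrons passes through cell 2.
Co²⁺ + 2 e⁻ → Co, so n(Co) = 1.526 / 2 = 0.7632 mol.
m(Co) = 0.7632 × 58.93 = 45.0 g.

45.0 g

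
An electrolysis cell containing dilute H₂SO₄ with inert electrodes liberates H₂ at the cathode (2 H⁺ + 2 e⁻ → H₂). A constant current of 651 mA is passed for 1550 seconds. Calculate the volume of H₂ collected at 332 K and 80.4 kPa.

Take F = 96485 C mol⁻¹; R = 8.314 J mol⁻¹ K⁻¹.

0.180 L

Q = I·t = 0.6510 A × 1550.0 s = 1009 C.
n(e⁻) = Q/F = 1009 / 96485 = 0.01046 mol.
2 electrons are transferred per H₂ molecule, so n(H₂) = 0.01046 / 2 = 0.005229 mol.
V = nRT/P = (0.005229 × 8.314 × 332) / (80.4 × 10³ Pa) = 1.80 × 10⁻⁴ m³ = 0.180 L.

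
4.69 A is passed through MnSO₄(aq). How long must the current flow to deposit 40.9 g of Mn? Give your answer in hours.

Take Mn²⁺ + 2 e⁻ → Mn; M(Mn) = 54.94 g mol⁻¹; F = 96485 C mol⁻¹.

n(Mn) = m/M = 40.9 / 54.94 = 0.7444 mol.
Each Mn atom requires 2 electrons, so n(e⁻) = 2 × 0.7444 = 1.489 mol.
Q = n(e⁻)·F = 1.489 × 96485 = 143700 C.
t = Q/I = 143700 / 4.690 A = 30630 s = 8.51 h.

8.51 h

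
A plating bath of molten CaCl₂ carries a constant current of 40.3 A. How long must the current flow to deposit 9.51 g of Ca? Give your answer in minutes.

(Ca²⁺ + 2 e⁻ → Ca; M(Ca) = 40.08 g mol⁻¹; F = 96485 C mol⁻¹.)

n(Ca) = m/M = 9.51 / 40.08 = 0.2373 mol.
Each Ca atom requires 2 electrons, so n(e⁻) = 2 × 0.2373 = 0.4746 mol.
Q = n(e⁻)·F = 0.4746 × 96485 = 45790 C.
t = Q/I = 45790 / 40.30 A = 1136 s = 18.9 min.

18.9 min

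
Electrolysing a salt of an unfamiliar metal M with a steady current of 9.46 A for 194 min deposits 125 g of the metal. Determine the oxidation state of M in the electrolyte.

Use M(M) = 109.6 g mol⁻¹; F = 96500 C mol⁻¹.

+1

Q = I·t = 9.460 A × 11640 s = 110100 C, so n(e⁻) = 110100/96500 = 1.141 mol.
n(M) deposited = 125 / 109.6 = 1.141 mol.
Electrons per atom = n(e⁻)/n(M) = 1.141 / 1.141 = 1.00 ≈ 1, so the ion is M⁺.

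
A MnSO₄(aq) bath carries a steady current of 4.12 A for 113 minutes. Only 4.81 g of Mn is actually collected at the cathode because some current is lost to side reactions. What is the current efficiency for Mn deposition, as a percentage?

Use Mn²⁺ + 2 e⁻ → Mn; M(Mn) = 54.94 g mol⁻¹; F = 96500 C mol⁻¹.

60.5 %

Q = I·t = 4.120 × 6780.0 = 27930 C; n(e⁻) = 27930/96500 = 0.2895 mol.
Theoretical n(Mn) = n(e⁻)/2 = 0.1447 mol, i.e. m_theo = 0.1447 × 54.94 = 7.952 g.
Efficiency = m_actual / m_theo = 4.81 / 7.952 = 60.5 %.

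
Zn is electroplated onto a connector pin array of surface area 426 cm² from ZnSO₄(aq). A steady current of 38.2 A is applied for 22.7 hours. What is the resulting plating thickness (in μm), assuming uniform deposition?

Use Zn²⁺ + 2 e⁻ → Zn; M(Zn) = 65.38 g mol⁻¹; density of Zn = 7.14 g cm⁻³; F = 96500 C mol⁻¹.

Q = I·t = 38.20 × 81720 = 3122000 C; n(e⁻) = 32.35 mol.
n(Zn) = n(e⁻)/2 = 16.17 mol, so m = 16.17 × 65.38 = 1057 g.
Volume = m/ρ = 1057 / 7.14 = 148.1 cm³.
Thickness = V/A = 148.1 / 426 = 0.348 cm = 3480 μm.

3480 μm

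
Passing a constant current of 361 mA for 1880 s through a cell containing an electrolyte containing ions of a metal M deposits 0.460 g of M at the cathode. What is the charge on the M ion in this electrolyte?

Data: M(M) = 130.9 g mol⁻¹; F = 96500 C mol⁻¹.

+2

Q = I·t = 0.3610 A × 1880.0 s = 678.7 C, so n(e⁻) = 678.7/96500 = 0.007033 mol.
n(M) deposited = 0.460 / 130.9 = 0.003514 mol.
Electrons per atom = n(e⁻)/n(M) = 0.007033 / 0.003514 = 2.00 ≈ 2, so the ion is M²⁺.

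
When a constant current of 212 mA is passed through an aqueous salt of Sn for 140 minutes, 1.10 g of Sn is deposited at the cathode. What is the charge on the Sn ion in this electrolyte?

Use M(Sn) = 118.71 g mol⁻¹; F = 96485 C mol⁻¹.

+2

Q = I·t = 0.2120 A × 8400.0 s = 1781 C, so n(e⁻) = 1781/96485 = 0.01846 mol.
n(Sn) deposited = 1.10 / 118.71 = 0.009266 mol.
Electrons per atom = n(e⁻)/n(Sn) = 0.01846 / 0.009266 = 1.99 ≈ 2, so the ion is Sn²⁺.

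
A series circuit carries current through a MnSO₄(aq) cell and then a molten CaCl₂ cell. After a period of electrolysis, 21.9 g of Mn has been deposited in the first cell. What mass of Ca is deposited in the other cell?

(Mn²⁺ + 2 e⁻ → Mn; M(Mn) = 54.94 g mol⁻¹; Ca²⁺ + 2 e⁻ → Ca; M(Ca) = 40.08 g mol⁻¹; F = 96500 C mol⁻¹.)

n(Mn) = 21.9 / 54.94 = 0.3986 mol.
Since Mn²⁺ + 2 e⁻ → Mn, n(e⁻) passed = 2 × 0.3986 = 0.7972 mol.
Cells in series carry the same charge, so the same 0.7972 mol of electrons passes through cell 2.
Ca²⁺ + 2 e⁻ → Ca, so n(Ca) = 0.7972 / 2 = 0.3986 mol.
m(Ca) = 0.3986 × 40.08 = 16.0 g.

16.0 g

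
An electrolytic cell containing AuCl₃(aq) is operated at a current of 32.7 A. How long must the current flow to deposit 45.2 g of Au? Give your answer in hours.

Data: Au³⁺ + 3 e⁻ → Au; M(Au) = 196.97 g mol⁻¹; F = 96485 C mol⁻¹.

0.564 h

n(Au) = m/M = 45.2 / 196.97 = 0.2295 mol.
Each Au atom requires 3 electrons, so n(e⁻) = 3 × 0.2295 = 0.6884 mol.
Q = n(e⁻)·F = 0.6884 × 96485 = 66420 C.
t = Q/I = 66420 / 32.70 A = 2031 s = 0.564 h.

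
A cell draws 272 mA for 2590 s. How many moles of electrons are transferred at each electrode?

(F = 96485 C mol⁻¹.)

Q = I·t = 0.2720 A × 2590.0 s = 704.5 C.
n(e⁻) = Q/F = 704.5 / 96485 = 0.00730 mol.

0.00730 mol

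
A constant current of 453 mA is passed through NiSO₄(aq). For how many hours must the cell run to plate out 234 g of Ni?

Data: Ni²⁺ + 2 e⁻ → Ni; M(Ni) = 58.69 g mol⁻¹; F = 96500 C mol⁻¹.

n(Ni) = m/M = 234 / 58.69 = 3.987 mol.
Each Ni atom requires 2 electrons, so n(e⁻) = 2 × 3.987 = 7.974 mol.
Q = n(e⁻)·F = 7.974 × 96500 = 769500 C.
t = Q/I = 769500 / 0.4530 A = 1699000 s = 472 h.

472 h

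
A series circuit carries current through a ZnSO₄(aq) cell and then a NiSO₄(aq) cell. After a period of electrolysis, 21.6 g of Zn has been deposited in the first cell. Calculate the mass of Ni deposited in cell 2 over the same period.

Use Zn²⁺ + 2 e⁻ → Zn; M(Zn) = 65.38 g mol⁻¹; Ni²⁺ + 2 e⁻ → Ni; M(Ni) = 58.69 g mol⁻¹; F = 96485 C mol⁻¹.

19.4 g

n(Zn) = 21.6 / 65.38 = 0.3304 mol.
Since Zn²⁺ + 2 e⁻ → Zn, n(e⁻) passed = 2 × 0.3304 = 0.6608 mol.
Cells in series carry the same charge, so the same 0.6608 mol of electrons passes through cell 2.
Ni²⁺ + 2 e⁻ → Ni, so n(Ni) = 0.6608 / 2 = 0.3304 mol.
m(Ni) = 0.3304 × 58.69 = 19.4 g.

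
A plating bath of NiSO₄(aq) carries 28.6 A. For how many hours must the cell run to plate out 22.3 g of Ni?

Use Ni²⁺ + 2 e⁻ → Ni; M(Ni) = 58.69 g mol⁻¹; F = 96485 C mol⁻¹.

0.712 h

n(Ni) = m/M = 22.3 / 58.69 = 0.3800 mol.
Each Ni atom requires 2 electrons, so n(e⁻) = 2 × 0.3800 = 0.7599 mol.
Q = n(e⁻)·F = 0.7599 × 96485 = 73320 C.
t = Q/I = 73320 / 28.60 A = 2564 s = 0.712 h.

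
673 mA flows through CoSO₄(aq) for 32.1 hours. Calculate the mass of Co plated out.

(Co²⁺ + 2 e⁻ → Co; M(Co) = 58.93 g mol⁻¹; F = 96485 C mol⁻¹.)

Q = I·t = 0.6730 A × 115560 s = 77770 C.
n(e⁻) = Q/F = 77770 / 96485 = 0.8061 mol.
Co²⁺ + 2 e⁻ → Co, so n(Co) = n(e⁻)/2 = 0.4030 mol.
m = n·M = 0.4030 × 58.93 = 23.8 g.

23.8 g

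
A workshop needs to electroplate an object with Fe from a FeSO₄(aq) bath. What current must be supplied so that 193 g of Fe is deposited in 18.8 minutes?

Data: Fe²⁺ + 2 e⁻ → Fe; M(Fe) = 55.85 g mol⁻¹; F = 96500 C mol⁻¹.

n(Fe) = 193 / 55.85 = 3.456 mol.
n(e⁻) = 2 × 3.456 = 6.911 mol.
Q = n(e⁻)·F = 6.911 × 96500 = 666900 C.
I = Q/t = 666900 / 1128.0 s = 591 A.

591 A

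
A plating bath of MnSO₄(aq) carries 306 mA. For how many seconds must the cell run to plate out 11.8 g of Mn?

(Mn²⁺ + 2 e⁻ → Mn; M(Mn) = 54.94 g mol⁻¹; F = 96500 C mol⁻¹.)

1.35 × 10⁵ s

n(Mn) = m/M = 11.8 / 54.94 = 0.2148 mol.
Each Mn atom requires 2 electrons, so n(e⁻) = 2 × 0.2148 = 0.4296 mol.
Q = n(e⁻)·F = 0.4296 × 96500 = 41450 C.
t = Q/I = 41450 / 0.3060 A = 135500 s.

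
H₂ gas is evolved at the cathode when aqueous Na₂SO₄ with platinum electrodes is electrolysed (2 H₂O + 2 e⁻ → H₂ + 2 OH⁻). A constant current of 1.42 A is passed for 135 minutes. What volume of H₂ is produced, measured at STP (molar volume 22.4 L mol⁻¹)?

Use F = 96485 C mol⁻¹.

1.34 L

Q = I·t = 1.420 A × 8100.0 s = 11500 C.
n(e⁻) = Q/F = 11500 / 96485 = 0.1192 mol.
2 electrons are transferred per H₂ molecule, so n(H₂) = 0.1192 / 2 = 0.05961 mol.
V = n × V_m = 0.05961 × 22.4 = 1.34 L.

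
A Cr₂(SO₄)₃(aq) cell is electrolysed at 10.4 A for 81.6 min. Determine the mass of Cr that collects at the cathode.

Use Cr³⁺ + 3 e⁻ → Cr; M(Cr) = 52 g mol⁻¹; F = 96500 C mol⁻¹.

9.15 g

Q = I·t = 10.40 A × 4896.0 s = 50920 C.
n(e⁻) = Q/F = 50920 / 96500 = 0.5277 mol.
Cr³⁺ + 3 e⁻ → Cr, so n(Cr) = n(e⁻)/3 = 0.1759 mol.
m = n·M = 0.1759 × 52 = 9.15 g.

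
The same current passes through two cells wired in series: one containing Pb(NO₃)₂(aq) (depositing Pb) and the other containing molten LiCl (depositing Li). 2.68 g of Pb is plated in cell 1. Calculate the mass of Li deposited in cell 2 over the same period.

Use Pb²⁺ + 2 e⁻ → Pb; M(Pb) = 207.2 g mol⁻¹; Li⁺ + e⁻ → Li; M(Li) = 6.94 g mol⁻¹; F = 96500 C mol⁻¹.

0.180 g

n(Pb) = 2.68 / 207.2 = 0.01293 mol.
Since Pb²⁺ + 2 e⁻ → Pb, n(e⁻) passed = 2 × 0.01293 = 0.02587 mol.
Cells in series carry the same charge, so the same 0.02587 mol of electrons passes through cell 2.
Li⁺ + e⁻ → Li, so n(Li) = 0.02587 / 1 = 0.02587 mol.
m(Li) = 0.02587 × 6.94 = 0.180 g.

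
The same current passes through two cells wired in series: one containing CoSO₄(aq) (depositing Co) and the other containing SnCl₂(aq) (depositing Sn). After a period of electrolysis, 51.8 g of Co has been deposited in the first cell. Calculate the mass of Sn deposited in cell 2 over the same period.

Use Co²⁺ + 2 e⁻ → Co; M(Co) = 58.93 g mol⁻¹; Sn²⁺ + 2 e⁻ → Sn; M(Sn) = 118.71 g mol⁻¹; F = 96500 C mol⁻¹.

n(Co) = 51.8 / 58.93 = 0.8790 mol.
Since Co²⁺ + 2 e⁻ → Co, n(e⁻) passed = 2 × 0.8790 = 1.758 mol.
Cells in series carry the same charge, so the same 1.758 mol of electrons passes through cell 2.
Sn²⁺ + 2 e⁻ → Sn, so n(Sn) = 1.758 / 2 = 0.8790 mol.
m(Sn) = 0.8790 × 118.71 = 104 g.

104 g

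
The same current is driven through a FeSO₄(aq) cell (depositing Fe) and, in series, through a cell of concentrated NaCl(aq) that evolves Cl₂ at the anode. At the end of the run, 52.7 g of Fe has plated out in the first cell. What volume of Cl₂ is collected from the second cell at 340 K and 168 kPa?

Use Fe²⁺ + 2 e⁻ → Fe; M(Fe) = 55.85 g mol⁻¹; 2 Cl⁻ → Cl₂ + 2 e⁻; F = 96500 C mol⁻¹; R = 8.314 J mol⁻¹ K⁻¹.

n(Fe) = 52.7 / 55.85 = 0.9436 mol, so n(e⁻) = 2 × 0.9436 = 1.887 mol.
The cells are in series, so the same 1.887 mol of electrons passes through the second cell.
2 Cl⁻ → Cl₂ + 2 e⁻ — 2 mol e⁻ per mol Cl₂, so n(Cl₂) = 1.887/2 = 0.9436 mol.
V = nRT/P = (0.9436 × 8.314 × 340) / (168 × 10³) = 0.0159 m³ = 15.9 L.

15.9 L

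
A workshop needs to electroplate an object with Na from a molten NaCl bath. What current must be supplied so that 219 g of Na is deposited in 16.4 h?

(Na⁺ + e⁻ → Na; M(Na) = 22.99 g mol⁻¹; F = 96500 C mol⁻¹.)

n(Na) = 219 / 22.99 = 9.526 mol.
n(e⁻) = 1 × 9.526 = 9.526 mol.
Q = n(e⁻)·F = 9.526 × 96500 = 919200 C.
I = Q/t = 919200 / 59040 s = 15.6 A.

15.6 A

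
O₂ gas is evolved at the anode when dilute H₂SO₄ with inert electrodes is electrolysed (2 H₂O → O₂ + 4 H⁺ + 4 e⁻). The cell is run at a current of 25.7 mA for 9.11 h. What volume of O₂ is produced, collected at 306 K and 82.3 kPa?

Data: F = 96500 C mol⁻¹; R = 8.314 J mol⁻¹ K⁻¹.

0.0675 L

Q = I·t = 0.02570 A × 32796 s = 842.9 C.
n(e⁻) = Q/F = 842.9 / 96500 = 0.008734 mol.
4 electrons are transferred per O₂ molecule, so n(O₂) = 0.008734 / 4 = 0.002184 mol.
V = nRT/P = (0.002184 × 8.314 × 306) / (82.3 × 10³ Pa) = 6.75 × 10⁻⁵ m³ = 0.0675 L.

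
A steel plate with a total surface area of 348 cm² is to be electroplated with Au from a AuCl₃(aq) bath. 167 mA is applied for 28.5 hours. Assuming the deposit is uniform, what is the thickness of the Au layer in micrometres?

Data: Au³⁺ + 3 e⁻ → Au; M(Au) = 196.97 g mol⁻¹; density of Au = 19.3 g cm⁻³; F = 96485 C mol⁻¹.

17.4 μm

Q = I·t = 0.1670 × 102600 = 17130 C; n(e⁻) = 0.1776 mol.
n(Au) = n(e⁻)/3 = 0.05919 mol, so m = 0.05919 × 196.97 = 11.66 g.
Volume = m/ρ = 11.66 / 19.3 = 0.6041 cm³.
Thickness = V/A = 0.6041 / 348 = 0.00174 cm = 17.4 μm.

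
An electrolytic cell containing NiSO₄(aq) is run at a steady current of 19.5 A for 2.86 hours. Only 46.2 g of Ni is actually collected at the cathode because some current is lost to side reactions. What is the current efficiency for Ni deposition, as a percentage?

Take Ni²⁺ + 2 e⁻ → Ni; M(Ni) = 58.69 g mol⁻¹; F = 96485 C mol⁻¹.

75.7 %

Q = I·t = 19.50 × 10296 = 200800 C; n(e⁻) = 200800/96485 = 2.081 mol.
Theoretical n(Ni) = n(e⁻)/2 = 1.040 mol, i.e. m_theo = 1.040 × 58.69 = 61.06 g.
Efficiency = m_actual / m_theo = 46.2 / 61.06 = 75.7 %.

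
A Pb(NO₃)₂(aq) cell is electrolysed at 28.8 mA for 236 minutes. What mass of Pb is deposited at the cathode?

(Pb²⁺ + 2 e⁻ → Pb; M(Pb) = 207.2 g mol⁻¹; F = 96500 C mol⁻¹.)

0.438 g

Q = I·t = 0.02880 A × 14160 s = 407.8 C.
n(e⁻) = Q/F = 407.8 / 96500 = 0.004226 mol.
Pb²⁺ + 2 e⁻ → Pb, so n(Pb) = n(e⁻)/2 = 0.002113 mol.
m = n·M = 0.002113 × 207.2 = 0.438 g.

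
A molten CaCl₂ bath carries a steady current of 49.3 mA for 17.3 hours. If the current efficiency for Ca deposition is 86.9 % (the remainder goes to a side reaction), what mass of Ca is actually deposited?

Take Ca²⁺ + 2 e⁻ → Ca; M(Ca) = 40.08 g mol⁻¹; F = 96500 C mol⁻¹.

0.554 g

Q = I·t = 0.04930 × 62280 = 3070 C.
n(e⁻) = 3070/96500 = 0.03182 mol; theoretically n(Ca) = 0.03182/2 = 0.01591 mol, m_theo = 0.6376 g.
At 86.9 % efficiency, m_actual = 0.869 × 0.6376 = 0.554 g.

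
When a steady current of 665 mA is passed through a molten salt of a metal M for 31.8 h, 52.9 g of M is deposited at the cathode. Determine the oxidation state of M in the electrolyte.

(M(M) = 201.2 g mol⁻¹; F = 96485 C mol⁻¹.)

+3

Q = I·t = 0.6650 A × 114480 s = 76130 C, so n(e⁻) = 76130/96485 = 0.7890 mol.
n(M) deposited = 52.9 / 201.2 = 0.2629 mol.
Electrons per atom = n(e⁻)/n(M) = 0.7890 / 0.2629 = 3.00 ≈ 3, so the ion is M³⁺.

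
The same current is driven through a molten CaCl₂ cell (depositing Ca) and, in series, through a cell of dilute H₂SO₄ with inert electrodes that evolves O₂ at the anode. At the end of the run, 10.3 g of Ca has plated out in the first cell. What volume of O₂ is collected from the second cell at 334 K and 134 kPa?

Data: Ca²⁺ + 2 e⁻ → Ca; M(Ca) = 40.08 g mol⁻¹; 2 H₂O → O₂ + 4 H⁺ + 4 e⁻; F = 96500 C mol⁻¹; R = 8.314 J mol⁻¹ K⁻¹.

n(Ca) = 10.3 / 40.08 = 0.2570 mol, so n(e⁻) = 2 × 0.2570 = 0.5140 mol.
The cells are in series, so the same 0.5140 mol of electrons passes through the second cell.
2 H₂O → O₂ + 4 H⁺ + 4 e⁻ — 4 mol e⁻ per mol O₂, so n(O₂) = 0.5140/4 = 0.1285 mol.
V = nRT/P = (0.1285 × 8.314 × 334) / (134 × 10³) = 0.00266 m³ = 2.66 L.

2.66 L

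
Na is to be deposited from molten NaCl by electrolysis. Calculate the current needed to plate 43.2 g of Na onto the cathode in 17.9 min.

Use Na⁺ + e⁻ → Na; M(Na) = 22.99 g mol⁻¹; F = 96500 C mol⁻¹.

n(Na) = 43.2 / 22.99 = 1.879 mol.
n(e⁻) = 1 × 1.879 = 1.879 mol.
Q = n(e⁻)·F = 1.879 × 96500 = 181300 C.
I = Q/t = 181300 / 1074.0 s = 169 A.

169 A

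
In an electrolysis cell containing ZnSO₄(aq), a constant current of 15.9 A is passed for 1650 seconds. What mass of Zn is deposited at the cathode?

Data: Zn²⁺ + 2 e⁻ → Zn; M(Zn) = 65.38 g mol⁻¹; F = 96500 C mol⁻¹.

8.89 g

Q = I·t = 15.90 A × 1650.0 s = 26240 C.
n(e⁻) = Q/F = 26240 / 96500 = 0.2719 mol.
Zn²⁺ + 2 e⁻ → Zn, so n(Zn) = n(e⁻)/2 = 0.1359 mol.
m = n·M = 0.1359 × 65.38 = 8.89 g.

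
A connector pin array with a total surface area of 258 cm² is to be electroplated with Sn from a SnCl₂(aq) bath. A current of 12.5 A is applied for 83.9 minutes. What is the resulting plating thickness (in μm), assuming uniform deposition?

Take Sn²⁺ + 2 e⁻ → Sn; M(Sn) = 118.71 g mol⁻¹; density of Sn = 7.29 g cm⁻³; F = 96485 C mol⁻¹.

206 μm

Q = I·t = 12.50 × 5034.0 = 62920 C; n(e⁻) = 0.6522 mol.
n(Sn) = n(e⁻)/2 = 0.3261 mol, so m = 0.3261 × 118.71 = 38.71 g.
Volume = m/ρ = 38.71 / 7.29 = 5.310 cm³.
Thickness = V/A = 5.310 / 258 = 0.0206 cm = 206 μm.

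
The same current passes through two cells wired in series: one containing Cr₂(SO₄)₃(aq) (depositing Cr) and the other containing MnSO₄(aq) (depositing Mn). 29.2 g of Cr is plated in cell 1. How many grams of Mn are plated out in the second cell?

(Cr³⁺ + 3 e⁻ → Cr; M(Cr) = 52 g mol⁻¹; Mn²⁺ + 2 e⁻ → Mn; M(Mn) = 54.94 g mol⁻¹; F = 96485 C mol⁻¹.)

46.3 g

n(Cr) = 29.2 / 52 = 0.5615 mol.
Since Cr³⁺ + 3 e⁻ → Cr, n(e⁻) passed = 3 × 0.5615 = 1.685 mol.
Cells in series carry the same charge, so the same 1.685 mol of electrons passes through cell 2.
Mn²⁺ + 2 e⁻ → Mn, so n(Mn) = 1.685 / 2 = 0.8423 mol.
m(Mn) = 0.8423 × 54.94 = 46.3 g.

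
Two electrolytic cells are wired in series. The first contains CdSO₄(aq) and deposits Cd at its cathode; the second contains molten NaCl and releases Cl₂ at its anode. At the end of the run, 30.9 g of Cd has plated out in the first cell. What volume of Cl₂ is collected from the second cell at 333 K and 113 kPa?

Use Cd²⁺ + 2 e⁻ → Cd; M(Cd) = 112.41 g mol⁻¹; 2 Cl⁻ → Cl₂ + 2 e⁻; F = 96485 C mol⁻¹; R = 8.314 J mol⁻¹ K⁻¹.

n(Cd) = 30.9 / 112.41 = 0.2749 mol, so n(e⁻) = 2 × 0.2749 = 0.5498 mol.
The cells are in series, so the same 0.5498 mol of electrons passes through the second cell.
2 Cl⁻ → Cl₂ + 2 e⁻ — 2 mol e⁻ per mol Cl₂, so n(Cl₂) = 0.5498/2 = 0.2749 mol.
V = nRT/P = (0.2749 × 8.314 × 333) / (113 × 10³) = 0.00673 m³ = 6.73 L.

6.73 L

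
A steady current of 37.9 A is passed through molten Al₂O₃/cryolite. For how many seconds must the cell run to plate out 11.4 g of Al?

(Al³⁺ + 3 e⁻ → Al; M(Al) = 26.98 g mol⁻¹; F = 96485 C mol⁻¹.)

n(Al) = m/M = 11.4 / 26.98 = 0.4225 mol.
Each Al atom requires 3 electrons, so n(e⁻) = 3 × 0.4225 = 1.268 mol.
Q = n(e⁻)·F = 1.268 × 96485 = 122300 C.
t = Q/I = 122300 / 37.90 A = 3227 s.

3230 s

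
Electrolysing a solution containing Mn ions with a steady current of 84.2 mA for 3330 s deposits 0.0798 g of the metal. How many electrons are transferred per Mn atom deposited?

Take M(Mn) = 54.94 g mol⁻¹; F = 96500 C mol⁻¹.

Q = I·t = 0.08420 A × 3330.0 s = 280.4 C, so n(e⁻) = 280.4/96500 = 0.002906 mol.
n(Mn) deposited = 0.0798 / 54.94 = 0.001452 mol.
Electrons per atom = n(e⁻)/n(Mn) = 0.002906 / 0.001452 = 2.00 ≈ 2, so the ion is Mn²⁺.

2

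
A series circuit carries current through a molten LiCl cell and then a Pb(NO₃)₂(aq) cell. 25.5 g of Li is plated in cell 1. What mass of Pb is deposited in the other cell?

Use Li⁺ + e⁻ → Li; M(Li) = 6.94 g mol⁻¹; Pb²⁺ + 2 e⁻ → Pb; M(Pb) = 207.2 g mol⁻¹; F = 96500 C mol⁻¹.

381 g

n(Li) = 25.5 / 6.94 = 3.674 mol.
Since Li⁺ + e⁻ → Li, n(e⁻) passed = 1 × 3.674 = 3.674 mol.
Cells in series carry the same charge, so the same 3.674 mol of electrons passes through cell 2.
Pb²⁺ + 2 e⁻ → Pb, so n(Pb) = 3.674 / 2 = 1.837 mol.
m(Pb) = 1.837 × 207.2 = 381 g.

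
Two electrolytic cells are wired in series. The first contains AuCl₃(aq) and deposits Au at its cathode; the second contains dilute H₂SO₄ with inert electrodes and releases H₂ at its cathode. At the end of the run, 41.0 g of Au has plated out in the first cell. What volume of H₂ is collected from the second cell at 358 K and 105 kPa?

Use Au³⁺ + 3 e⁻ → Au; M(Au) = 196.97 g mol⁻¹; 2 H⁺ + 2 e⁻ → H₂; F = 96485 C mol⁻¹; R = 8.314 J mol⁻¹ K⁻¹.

8.85 L

n(Au) = 41.0 / 196.97 = 0.2082 mol, so n(e⁻) = 3 × 0.2082 = 0.6245 mol.
The cells are in series, so the same 0.6245 mol of electrons passes through the second cell.
2 H⁺ + 2 e⁻ → H₂ — 2 mol e⁻ per mol H₂, so n(H₂) = 0.6245/2 = 0.3122 mol.
V = nRT/P = (0.3122 × 8.314 × 358) / (105 × 10³) = 0.00885 m³ = 8.85 L.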